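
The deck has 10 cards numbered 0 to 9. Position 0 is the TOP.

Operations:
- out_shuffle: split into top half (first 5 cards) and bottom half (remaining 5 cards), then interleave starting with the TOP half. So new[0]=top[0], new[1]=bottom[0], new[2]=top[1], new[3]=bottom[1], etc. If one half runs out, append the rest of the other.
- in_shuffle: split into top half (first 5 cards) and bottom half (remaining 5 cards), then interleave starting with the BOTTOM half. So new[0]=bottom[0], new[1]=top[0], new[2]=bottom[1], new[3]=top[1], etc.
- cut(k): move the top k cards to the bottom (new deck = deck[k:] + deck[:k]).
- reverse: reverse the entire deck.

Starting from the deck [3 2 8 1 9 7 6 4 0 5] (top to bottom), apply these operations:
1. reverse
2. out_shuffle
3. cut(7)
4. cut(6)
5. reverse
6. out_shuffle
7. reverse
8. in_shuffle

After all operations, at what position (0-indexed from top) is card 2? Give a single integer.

Answer: 6

Derivation:
After op 1 (reverse): [5 0 4 6 7 9 1 8 2 3]
After op 2 (out_shuffle): [5 9 0 1 4 8 6 2 7 3]
After op 3 (cut(7)): [2 7 3 5 9 0 1 4 8 6]
After op 4 (cut(6)): [1 4 8 6 2 7 3 5 9 0]
After op 5 (reverse): [0 9 5 3 7 2 6 8 4 1]
After op 6 (out_shuffle): [0 2 9 6 5 8 3 4 7 1]
After op 7 (reverse): [1 7 4 3 8 5 6 9 2 0]
After op 8 (in_shuffle): [5 1 6 7 9 4 2 3 0 8]
Card 2 is at position 6.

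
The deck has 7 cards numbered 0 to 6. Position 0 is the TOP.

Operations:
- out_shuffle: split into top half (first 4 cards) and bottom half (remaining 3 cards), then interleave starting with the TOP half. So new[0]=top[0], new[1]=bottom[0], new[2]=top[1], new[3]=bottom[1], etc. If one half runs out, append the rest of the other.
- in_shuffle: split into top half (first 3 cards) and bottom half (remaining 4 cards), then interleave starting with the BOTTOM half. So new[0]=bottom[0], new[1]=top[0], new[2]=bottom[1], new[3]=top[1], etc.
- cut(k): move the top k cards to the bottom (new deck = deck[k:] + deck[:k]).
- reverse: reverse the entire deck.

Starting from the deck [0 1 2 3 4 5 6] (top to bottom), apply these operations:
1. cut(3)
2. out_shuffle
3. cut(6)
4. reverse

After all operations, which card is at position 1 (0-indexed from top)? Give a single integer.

Answer: 5

Derivation:
After op 1 (cut(3)): [3 4 5 6 0 1 2]
After op 2 (out_shuffle): [3 0 4 1 5 2 6]
After op 3 (cut(6)): [6 3 0 4 1 5 2]
After op 4 (reverse): [2 5 1 4 0 3 6]
Position 1: card 5.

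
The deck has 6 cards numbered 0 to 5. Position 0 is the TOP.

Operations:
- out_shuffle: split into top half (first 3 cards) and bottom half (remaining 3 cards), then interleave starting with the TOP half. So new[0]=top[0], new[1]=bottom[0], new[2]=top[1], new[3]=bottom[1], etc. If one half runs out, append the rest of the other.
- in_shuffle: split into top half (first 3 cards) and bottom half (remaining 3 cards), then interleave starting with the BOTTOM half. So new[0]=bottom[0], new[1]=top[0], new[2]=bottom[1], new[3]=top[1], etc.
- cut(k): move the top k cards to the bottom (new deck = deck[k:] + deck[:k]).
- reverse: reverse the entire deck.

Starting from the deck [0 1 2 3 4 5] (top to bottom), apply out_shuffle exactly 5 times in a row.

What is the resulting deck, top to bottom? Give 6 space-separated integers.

Answer: 0 3 1 4 2 5

Derivation:
After op 1 (out_shuffle): [0 3 1 4 2 5]
After op 2 (out_shuffle): [0 4 3 2 1 5]
After op 3 (out_shuffle): [0 2 4 1 3 5]
After op 4 (out_shuffle): [0 1 2 3 4 5]
After op 5 (out_shuffle): [0 3 1 4 2 5]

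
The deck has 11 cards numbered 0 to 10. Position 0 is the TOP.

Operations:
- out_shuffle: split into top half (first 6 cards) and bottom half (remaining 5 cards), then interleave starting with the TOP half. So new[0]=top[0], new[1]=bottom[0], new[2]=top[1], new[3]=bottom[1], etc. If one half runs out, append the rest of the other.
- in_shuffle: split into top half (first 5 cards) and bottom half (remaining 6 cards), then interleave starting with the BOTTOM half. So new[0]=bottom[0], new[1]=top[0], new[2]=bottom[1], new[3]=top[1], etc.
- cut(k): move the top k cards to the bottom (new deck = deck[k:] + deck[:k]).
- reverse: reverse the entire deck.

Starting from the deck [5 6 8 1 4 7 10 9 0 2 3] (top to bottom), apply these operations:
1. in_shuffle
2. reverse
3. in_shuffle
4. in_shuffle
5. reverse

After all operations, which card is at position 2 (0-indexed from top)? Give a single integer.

After op 1 (in_shuffle): [7 5 10 6 9 8 0 1 2 4 3]
After op 2 (reverse): [3 4 2 1 0 8 9 6 10 5 7]
After op 3 (in_shuffle): [8 3 9 4 6 2 10 1 5 0 7]
After op 4 (in_shuffle): [2 8 10 3 1 9 5 4 0 6 7]
After op 5 (reverse): [7 6 0 4 5 9 1 3 10 8 2]
Position 2: card 0.

Answer: 0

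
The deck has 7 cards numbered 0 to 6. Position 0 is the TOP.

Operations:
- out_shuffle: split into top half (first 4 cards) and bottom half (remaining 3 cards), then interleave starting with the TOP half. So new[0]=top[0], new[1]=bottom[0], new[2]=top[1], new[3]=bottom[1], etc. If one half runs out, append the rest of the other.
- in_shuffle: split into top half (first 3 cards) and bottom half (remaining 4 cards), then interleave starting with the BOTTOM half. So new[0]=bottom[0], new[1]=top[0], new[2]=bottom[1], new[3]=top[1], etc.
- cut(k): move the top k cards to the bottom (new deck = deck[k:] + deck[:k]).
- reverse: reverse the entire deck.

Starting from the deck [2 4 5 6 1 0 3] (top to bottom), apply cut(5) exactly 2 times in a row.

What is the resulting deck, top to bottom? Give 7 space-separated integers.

Answer: 6 1 0 3 2 4 5

Derivation:
After op 1 (cut(5)): [0 3 2 4 5 6 1]
After op 2 (cut(5)): [6 1 0 3 2 4 5]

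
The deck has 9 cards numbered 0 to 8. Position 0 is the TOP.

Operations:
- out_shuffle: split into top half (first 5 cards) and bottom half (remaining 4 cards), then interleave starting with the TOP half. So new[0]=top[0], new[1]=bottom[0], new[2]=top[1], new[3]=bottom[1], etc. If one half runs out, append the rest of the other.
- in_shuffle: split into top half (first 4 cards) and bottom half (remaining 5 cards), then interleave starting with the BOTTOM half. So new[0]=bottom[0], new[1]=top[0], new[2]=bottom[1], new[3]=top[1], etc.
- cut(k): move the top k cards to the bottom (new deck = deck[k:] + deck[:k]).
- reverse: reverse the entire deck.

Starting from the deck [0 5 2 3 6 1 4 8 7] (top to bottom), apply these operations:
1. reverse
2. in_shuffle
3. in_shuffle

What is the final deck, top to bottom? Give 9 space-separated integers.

After op 1 (reverse): [7 8 4 1 6 3 2 5 0]
After op 2 (in_shuffle): [6 7 3 8 2 4 5 1 0]
After op 3 (in_shuffle): [2 6 4 7 5 3 1 8 0]

Answer: 2 6 4 7 5 3 1 8 0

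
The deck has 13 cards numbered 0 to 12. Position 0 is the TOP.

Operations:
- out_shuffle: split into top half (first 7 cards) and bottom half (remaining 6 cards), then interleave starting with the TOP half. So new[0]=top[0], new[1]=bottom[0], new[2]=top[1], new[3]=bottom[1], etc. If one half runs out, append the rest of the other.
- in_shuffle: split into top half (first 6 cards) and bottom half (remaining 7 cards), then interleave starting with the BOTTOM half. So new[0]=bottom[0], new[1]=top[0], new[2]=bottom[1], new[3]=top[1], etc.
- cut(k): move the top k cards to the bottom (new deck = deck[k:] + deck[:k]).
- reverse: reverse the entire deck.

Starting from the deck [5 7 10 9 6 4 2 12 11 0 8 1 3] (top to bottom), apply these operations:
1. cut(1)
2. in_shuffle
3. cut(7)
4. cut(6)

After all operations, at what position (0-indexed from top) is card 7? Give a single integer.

Answer: 1

Derivation:
After op 1 (cut(1)): [7 10 9 6 4 2 12 11 0 8 1 3 5]
After op 2 (in_shuffle): [12 7 11 10 0 9 8 6 1 4 3 2 5]
After op 3 (cut(7)): [6 1 4 3 2 5 12 7 11 10 0 9 8]
After op 4 (cut(6)): [12 7 11 10 0 9 8 6 1 4 3 2 5]
Card 7 is at position 1.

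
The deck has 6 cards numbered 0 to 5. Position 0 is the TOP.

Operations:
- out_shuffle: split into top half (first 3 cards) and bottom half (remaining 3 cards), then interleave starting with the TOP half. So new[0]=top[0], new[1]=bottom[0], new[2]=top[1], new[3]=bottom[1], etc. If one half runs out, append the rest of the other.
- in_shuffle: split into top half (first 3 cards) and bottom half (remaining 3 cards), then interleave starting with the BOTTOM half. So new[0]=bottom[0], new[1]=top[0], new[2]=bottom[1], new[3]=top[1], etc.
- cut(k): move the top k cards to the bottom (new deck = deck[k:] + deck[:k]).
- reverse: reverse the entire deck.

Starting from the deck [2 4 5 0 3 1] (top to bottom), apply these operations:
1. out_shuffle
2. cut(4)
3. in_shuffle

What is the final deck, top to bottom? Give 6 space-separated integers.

Answer: 0 5 4 1 3 2

Derivation:
After op 1 (out_shuffle): [2 0 4 3 5 1]
After op 2 (cut(4)): [5 1 2 0 4 3]
After op 3 (in_shuffle): [0 5 4 1 3 2]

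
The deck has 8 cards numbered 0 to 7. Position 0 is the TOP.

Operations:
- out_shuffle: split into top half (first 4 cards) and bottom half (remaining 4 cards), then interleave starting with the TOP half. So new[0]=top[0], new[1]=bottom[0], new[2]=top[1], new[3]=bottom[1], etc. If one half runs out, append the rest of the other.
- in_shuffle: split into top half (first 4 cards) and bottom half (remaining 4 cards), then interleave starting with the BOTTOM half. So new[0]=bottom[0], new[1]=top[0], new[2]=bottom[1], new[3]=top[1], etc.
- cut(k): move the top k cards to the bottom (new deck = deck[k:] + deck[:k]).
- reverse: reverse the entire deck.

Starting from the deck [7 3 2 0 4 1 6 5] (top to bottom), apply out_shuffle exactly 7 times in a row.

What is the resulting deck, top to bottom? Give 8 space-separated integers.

After op 1 (out_shuffle): [7 4 3 1 2 6 0 5]
After op 2 (out_shuffle): [7 2 4 6 3 0 1 5]
After op 3 (out_shuffle): [7 3 2 0 4 1 6 5]
After op 4 (out_shuffle): [7 4 3 1 2 6 0 5]
After op 5 (out_shuffle): [7 2 4 6 3 0 1 5]
After op 6 (out_shuffle): [7 3 2 0 4 1 6 5]
After op 7 (out_shuffle): [7 4 3 1 2 6 0 5]

Answer: 7 4 3 1 2 6 0 5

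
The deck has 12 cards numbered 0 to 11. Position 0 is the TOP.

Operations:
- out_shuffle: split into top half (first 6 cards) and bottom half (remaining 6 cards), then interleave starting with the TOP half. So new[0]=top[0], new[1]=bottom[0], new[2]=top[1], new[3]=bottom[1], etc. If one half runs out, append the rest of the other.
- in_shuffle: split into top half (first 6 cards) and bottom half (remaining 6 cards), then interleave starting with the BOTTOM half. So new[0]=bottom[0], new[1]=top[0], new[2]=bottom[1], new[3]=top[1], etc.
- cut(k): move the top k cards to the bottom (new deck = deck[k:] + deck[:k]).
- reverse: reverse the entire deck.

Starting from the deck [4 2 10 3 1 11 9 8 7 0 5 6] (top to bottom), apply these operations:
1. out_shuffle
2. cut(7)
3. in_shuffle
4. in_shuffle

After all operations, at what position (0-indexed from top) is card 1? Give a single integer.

Answer: 7

Derivation:
After op 1 (out_shuffle): [4 9 2 8 10 7 3 0 1 5 11 6]
After op 2 (cut(7)): [0 1 5 11 6 4 9 2 8 10 7 3]
After op 3 (in_shuffle): [9 0 2 1 8 5 10 11 7 6 3 4]
After op 4 (in_shuffle): [10 9 11 0 7 2 6 1 3 8 4 5]
Card 1 is at position 7.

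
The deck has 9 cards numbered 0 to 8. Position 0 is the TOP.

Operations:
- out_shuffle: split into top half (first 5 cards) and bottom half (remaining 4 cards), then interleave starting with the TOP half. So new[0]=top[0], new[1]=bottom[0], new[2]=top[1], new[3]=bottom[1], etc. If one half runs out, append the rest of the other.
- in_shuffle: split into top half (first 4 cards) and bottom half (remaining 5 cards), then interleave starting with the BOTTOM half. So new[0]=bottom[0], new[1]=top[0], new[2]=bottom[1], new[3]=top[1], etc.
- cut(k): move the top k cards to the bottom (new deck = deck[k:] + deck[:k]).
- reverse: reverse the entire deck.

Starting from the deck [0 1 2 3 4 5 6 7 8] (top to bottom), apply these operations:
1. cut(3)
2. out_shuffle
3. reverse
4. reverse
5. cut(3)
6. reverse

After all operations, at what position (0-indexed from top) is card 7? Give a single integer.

After op 1 (cut(3)): [3 4 5 6 7 8 0 1 2]
After op 2 (out_shuffle): [3 8 4 0 5 1 6 2 7]
After op 3 (reverse): [7 2 6 1 5 0 4 8 3]
After op 4 (reverse): [3 8 4 0 5 1 6 2 7]
After op 5 (cut(3)): [0 5 1 6 2 7 3 8 4]
After op 6 (reverse): [4 8 3 7 2 6 1 5 0]
Card 7 is at position 3.

Answer: 3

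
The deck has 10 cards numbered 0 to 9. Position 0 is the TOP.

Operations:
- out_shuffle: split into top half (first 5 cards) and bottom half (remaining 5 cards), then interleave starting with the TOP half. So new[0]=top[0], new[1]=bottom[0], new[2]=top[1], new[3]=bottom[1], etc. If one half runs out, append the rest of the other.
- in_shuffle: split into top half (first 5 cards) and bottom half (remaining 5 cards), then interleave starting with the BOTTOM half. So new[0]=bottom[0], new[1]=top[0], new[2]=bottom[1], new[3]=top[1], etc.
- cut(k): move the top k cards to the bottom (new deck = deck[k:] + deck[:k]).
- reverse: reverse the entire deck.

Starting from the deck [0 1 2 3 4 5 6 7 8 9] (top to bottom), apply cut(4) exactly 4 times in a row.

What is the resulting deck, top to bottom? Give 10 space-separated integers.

Answer: 6 7 8 9 0 1 2 3 4 5

Derivation:
After op 1 (cut(4)): [4 5 6 7 8 9 0 1 2 3]
After op 2 (cut(4)): [8 9 0 1 2 3 4 5 6 7]
After op 3 (cut(4)): [2 3 4 5 6 7 8 9 0 1]
After op 4 (cut(4)): [6 7 8 9 0 1 2 3 4 5]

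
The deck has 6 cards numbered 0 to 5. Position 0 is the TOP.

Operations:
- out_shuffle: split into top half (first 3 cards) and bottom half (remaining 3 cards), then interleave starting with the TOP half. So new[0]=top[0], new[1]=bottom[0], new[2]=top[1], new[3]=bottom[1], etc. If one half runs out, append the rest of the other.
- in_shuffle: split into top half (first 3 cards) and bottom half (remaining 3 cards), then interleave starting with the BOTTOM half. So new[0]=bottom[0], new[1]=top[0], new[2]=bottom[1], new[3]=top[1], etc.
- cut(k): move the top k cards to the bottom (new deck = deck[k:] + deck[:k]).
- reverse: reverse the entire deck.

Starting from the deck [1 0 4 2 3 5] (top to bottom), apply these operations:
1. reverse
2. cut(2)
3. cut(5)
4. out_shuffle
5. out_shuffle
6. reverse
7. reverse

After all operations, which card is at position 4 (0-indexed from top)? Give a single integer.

After op 1 (reverse): [5 3 2 4 0 1]
After op 2 (cut(2)): [2 4 0 1 5 3]
After op 3 (cut(5)): [3 2 4 0 1 5]
After op 4 (out_shuffle): [3 0 2 1 4 5]
After op 5 (out_shuffle): [3 1 0 4 2 5]
After op 6 (reverse): [5 2 4 0 1 3]
After op 7 (reverse): [3 1 0 4 2 5]
Position 4: card 2.

Answer: 2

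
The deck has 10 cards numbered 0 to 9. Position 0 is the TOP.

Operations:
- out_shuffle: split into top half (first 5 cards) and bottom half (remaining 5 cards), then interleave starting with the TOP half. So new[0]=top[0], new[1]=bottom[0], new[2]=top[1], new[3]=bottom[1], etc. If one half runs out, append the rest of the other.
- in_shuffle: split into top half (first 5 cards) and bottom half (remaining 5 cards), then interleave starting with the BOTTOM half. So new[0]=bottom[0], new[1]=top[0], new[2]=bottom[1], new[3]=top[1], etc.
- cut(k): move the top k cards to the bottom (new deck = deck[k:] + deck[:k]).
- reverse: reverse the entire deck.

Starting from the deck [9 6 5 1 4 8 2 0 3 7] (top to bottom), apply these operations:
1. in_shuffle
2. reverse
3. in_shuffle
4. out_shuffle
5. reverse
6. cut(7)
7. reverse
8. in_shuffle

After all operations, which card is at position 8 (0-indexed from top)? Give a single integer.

After op 1 (in_shuffle): [8 9 2 6 0 5 3 1 7 4]
After op 2 (reverse): [4 7 1 3 5 0 6 2 9 8]
After op 3 (in_shuffle): [0 4 6 7 2 1 9 3 8 5]
After op 4 (out_shuffle): [0 1 4 9 6 3 7 8 2 5]
After op 5 (reverse): [5 2 8 7 3 6 9 4 1 0]
After op 6 (cut(7)): [4 1 0 5 2 8 7 3 6 9]
After op 7 (reverse): [9 6 3 7 8 2 5 0 1 4]
After op 8 (in_shuffle): [2 9 5 6 0 3 1 7 4 8]
Position 8: card 4.

Answer: 4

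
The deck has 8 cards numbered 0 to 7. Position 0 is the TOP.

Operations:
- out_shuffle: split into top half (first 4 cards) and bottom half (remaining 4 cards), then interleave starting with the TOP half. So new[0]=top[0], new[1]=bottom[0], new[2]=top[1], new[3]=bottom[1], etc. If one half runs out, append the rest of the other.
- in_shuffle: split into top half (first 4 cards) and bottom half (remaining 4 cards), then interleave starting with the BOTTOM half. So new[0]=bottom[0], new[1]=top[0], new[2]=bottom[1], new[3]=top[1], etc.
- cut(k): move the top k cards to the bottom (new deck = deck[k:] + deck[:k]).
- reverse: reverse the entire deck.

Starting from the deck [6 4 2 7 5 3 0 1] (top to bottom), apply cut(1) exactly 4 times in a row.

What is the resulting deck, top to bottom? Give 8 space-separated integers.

After op 1 (cut(1)): [4 2 7 5 3 0 1 6]
After op 2 (cut(1)): [2 7 5 3 0 1 6 4]
After op 3 (cut(1)): [7 5 3 0 1 6 4 2]
After op 4 (cut(1)): [5 3 0 1 6 4 2 7]

Answer: 5 3 0 1 6 4 2 7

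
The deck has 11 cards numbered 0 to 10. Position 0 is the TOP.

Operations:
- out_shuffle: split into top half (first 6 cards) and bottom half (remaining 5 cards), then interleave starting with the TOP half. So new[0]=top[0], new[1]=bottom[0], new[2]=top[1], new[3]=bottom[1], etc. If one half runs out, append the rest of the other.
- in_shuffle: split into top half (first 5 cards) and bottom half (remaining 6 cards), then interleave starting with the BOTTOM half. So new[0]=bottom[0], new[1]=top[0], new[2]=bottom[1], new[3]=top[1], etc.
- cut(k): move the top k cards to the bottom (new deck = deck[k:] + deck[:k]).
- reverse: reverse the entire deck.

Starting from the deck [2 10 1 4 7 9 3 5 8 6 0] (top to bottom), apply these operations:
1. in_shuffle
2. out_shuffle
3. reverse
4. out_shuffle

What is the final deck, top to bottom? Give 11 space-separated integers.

Answer: 1 3 0 4 5 2 7 8 10 9 6

Derivation:
After op 1 (in_shuffle): [9 2 3 10 5 1 8 4 6 7 0]
After op 2 (out_shuffle): [9 8 2 4 3 6 10 7 5 0 1]
After op 3 (reverse): [1 0 5 7 10 6 3 4 2 8 9]
After op 4 (out_shuffle): [1 3 0 4 5 2 7 8 10 9 6]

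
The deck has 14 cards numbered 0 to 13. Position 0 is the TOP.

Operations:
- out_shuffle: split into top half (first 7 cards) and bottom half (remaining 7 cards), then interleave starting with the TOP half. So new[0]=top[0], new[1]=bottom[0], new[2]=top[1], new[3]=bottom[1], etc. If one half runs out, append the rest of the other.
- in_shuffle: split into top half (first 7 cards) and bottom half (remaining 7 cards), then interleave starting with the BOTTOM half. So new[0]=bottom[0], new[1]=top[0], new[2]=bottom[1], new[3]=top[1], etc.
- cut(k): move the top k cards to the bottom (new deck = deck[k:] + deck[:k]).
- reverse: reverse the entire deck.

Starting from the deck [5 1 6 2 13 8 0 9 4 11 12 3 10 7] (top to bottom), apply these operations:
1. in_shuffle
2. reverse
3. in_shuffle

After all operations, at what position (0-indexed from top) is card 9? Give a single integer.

After op 1 (in_shuffle): [9 5 4 1 11 6 12 2 3 13 10 8 7 0]
After op 2 (reverse): [0 7 8 10 13 3 2 12 6 11 1 4 5 9]
After op 3 (in_shuffle): [12 0 6 7 11 8 1 10 4 13 5 3 9 2]
Card 9 is at position 12.

Answer: 12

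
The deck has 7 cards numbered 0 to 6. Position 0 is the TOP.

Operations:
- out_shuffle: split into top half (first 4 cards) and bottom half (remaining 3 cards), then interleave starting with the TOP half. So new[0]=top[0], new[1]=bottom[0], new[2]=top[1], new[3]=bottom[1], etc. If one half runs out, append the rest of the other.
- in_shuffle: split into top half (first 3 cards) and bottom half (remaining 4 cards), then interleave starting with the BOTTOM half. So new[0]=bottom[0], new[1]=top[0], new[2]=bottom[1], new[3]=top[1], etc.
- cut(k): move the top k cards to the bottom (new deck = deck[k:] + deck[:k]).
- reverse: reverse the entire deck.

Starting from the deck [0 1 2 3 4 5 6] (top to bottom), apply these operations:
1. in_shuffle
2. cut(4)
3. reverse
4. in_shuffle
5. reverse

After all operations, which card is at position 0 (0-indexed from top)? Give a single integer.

Answer: 5

Derivation:
After op 1 (in_shuffle): [3 0 4 1 5 2 6]
After op 2 (cut(4)): [5 2 6 3 0 4 1]
After op 3 (reverse): [1 4 0 3 6 2 5]
After op 4 (in_shuffle): [3 1 6 4 2 0 5]
After op 5 (reverse): [5 0 2 4 6 1 3]
Position 0: card 5.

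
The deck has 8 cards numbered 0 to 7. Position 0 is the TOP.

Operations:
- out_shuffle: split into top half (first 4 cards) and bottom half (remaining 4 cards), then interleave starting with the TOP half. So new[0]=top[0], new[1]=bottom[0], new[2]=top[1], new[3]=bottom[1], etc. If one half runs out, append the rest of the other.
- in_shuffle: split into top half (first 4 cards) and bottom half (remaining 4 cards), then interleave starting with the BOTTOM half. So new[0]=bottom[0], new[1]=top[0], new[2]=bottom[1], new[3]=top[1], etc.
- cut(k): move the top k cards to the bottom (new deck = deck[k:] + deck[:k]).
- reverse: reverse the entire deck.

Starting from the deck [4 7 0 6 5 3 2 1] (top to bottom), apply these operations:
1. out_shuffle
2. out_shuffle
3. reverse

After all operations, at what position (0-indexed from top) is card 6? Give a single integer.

Answer: 2

Derivation:
After op 1 (out_shuffle): [4 5 7 3 0 2 6 1]
After op 2 (out_shuffle): [4 0 5 2 7 6 3 1]
After op 3 (reverse): [1 3 6 7 2 5 0 4]
Card 6 is at position 2.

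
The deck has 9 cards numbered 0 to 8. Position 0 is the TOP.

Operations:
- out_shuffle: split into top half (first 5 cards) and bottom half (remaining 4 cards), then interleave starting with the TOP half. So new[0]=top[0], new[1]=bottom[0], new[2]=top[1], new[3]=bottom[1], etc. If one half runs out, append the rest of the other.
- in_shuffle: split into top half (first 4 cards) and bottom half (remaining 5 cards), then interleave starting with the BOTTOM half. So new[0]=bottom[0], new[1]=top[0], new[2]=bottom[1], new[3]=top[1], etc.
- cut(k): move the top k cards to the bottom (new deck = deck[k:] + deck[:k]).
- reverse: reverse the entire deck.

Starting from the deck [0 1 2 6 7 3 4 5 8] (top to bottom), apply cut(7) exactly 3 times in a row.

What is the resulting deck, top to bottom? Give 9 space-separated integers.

Answer: 6 7 3 4 5 8 0 1 2

Derivation:
After op 1 (cut(7)): [5 8 0 1 2 6 7 3 4]
After op 2 (cut(7)): [3 4 5 8 0 1 2 6 7]
After op 3 (cut(7)): [6 7 3 4 5 8 0 1 2]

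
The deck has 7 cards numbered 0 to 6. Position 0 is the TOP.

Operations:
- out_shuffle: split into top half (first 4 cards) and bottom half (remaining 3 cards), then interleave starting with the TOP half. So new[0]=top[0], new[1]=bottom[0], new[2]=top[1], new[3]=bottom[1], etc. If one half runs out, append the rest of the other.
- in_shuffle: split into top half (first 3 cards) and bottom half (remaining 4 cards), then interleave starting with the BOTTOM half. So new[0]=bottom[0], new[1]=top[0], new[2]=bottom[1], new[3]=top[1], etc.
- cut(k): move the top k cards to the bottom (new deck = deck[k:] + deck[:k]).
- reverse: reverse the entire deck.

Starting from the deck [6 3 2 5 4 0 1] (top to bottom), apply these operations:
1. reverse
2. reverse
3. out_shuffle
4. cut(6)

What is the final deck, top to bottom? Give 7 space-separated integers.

After op 1 (reverse): [1 0 4 5 2 3 6]
After op 2 (reverse): [6 3 2 5 4 0 1]
After op 3 (out_shuffle): [6 4 3 0 2 1 5]
After op 4 (cut(6)): [5 6 4 3 0 2 1]

Answer: 5 6 4 3 0 2 1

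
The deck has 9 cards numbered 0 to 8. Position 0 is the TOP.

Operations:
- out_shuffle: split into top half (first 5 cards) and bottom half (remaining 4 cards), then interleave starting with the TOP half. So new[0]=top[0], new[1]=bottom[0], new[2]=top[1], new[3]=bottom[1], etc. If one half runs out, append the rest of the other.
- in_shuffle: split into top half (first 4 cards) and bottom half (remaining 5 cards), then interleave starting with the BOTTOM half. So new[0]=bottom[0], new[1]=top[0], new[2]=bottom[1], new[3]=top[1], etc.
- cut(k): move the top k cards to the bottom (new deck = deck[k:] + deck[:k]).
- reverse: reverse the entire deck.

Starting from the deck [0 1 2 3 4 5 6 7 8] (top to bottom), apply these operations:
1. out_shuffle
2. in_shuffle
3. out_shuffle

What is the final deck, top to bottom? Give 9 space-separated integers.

After op 1 (out_shuffle): [0 5 1 6 2 7 3 8 4]
After op 2 (in_shuffle): [2 0 7 5 3 1 8 6 4]
After op 3 (out_shuffle): [2 1 0 8 7 6 5 4 3]

Answer: 2 1 0 8 7 6 5 4 3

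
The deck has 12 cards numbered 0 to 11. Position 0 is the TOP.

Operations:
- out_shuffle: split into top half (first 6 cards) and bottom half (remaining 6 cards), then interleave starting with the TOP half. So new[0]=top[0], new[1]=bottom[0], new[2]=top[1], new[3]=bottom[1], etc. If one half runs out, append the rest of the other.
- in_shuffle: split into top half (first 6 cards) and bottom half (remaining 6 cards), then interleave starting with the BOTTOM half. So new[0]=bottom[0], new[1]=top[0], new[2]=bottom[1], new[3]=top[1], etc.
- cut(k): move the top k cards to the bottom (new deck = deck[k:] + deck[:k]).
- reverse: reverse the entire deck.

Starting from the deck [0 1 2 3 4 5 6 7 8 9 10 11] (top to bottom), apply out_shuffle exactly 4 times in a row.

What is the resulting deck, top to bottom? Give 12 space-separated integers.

After op 1 (out_shuffle): [0 6 1 7 2 8 3 9 4 10 5 11]
After op 2 (out_shuffle): [0 3 6 9 1 4 7 10 2 5 8 11]
After op 3 (out_shuffle): [0 7 3 10 6 2 9 5 1 8 4 11]
After op 4 (out_shuffle): [0 9 7 5 3 1 10 8 6 4 2 11]

Answer: 0 9 7 5 3 1 10 8 6 4 2 11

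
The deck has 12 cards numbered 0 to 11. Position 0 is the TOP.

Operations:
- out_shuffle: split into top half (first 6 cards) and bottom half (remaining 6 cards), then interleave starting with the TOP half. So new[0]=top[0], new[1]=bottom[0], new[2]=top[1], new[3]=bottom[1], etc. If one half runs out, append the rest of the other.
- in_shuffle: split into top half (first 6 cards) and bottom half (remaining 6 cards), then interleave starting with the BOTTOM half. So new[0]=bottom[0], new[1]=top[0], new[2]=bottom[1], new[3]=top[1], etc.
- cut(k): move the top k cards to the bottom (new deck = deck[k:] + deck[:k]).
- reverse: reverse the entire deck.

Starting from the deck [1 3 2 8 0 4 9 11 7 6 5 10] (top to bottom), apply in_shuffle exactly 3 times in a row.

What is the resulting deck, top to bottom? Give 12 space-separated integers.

After op 1 (in_shuffle): [9 1 11 3 7 2 6 8 5 0 10 4]
After op 2 (in_shuffle): [6 9 8 1 5 11 0 3 10 7 4 2]
After op 3 (in_shuffle): [0 6 3 9 10 8 7 1 4 5 2 11]

Answer: 0 6 3 9 10 8 7 1 4 5 2 11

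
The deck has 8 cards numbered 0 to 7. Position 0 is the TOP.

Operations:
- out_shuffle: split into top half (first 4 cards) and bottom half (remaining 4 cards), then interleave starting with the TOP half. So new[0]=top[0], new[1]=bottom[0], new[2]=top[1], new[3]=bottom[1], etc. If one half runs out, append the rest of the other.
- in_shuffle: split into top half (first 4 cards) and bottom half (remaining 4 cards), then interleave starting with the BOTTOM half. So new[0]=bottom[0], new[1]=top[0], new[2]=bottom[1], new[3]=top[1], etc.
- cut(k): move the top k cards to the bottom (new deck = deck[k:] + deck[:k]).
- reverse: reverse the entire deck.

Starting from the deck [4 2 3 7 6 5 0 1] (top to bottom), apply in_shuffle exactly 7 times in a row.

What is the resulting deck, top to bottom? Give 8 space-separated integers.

Answer: 6 4 5 2 0 3 1 7

Derivation:
After op 1 (in_shuffle): [6 4 5 2 0 3 1 7]
After op 2 (in_shuffle): [0 6 3 4 1 5 7 2]
After op 3 (in_shuffle): [1 0 5 6 7 3 2 4]
After op 4 (in_shuffle): [7 1 3 0 2 5 4 6]
After op 5 (in_shuffle): [2 7 5 1 4 3 6 0]
After op 6 (in_shuffle): [4 2 3 7 6 5 0 1]
After op 7 (in_shuffle): [6 4 5 2 0 3 1 7]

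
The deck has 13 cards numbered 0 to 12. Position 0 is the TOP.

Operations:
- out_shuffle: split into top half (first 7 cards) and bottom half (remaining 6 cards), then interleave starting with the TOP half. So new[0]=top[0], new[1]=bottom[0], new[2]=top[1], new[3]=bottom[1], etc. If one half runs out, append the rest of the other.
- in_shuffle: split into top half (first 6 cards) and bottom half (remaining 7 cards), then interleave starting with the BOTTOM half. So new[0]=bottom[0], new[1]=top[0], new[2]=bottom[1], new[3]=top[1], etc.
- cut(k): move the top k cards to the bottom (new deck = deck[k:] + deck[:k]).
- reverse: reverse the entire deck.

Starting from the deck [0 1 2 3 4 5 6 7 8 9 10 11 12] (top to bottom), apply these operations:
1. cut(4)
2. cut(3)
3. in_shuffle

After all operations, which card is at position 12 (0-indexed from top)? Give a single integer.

Answer: 6

Derivation:
After op 1 (cut(4)): [4 5 6 7 8 9 10 11 12 0 1 2 3]
After op 2 (cut(3)): [7 8 9 10 11 12 0 1 2 3 4 5 6]
After op 3 (in_shuffle): [0 7 1 8 2 9 3 10 4 11 5 12 6]
Position 12: card 6.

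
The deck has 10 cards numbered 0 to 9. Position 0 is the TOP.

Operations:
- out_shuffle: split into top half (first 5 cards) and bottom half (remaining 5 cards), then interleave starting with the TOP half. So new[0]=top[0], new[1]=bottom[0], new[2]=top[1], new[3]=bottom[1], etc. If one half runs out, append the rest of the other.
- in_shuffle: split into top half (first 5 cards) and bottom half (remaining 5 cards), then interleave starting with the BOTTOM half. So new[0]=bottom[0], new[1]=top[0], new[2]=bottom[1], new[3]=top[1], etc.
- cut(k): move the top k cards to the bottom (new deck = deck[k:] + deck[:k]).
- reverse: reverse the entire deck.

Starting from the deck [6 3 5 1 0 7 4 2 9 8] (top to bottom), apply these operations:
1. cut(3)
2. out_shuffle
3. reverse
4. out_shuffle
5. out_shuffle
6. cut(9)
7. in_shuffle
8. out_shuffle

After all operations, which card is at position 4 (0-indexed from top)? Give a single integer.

After op 1 (cut(3)): [1 0 7 4 2 9 8 6 3 5]
After op 2 (out_shuffle): [1 9 0 8 7 6 4 3 2 5]
After op 3 (reverse): [5 2 3 4 6 7 8 0 9 1]
After op 4 (out_shuffle): [5 7 2 8 3 0 4 9 6 1]
After op 5 (out_shuffle): [5 0 7 4 2 9 8 6 3 1]
After op 6 (cut(9)): [1 5 0 7 4 2 9 8 6 3]
After op 7 (in_shuffle): [2 1 9 5 8 0 6 7 3 4]
After op 8 (out_shuffle): [2 0 1 6 9 7 5 3 8 4]
Position 4: card 9.

Answer: 9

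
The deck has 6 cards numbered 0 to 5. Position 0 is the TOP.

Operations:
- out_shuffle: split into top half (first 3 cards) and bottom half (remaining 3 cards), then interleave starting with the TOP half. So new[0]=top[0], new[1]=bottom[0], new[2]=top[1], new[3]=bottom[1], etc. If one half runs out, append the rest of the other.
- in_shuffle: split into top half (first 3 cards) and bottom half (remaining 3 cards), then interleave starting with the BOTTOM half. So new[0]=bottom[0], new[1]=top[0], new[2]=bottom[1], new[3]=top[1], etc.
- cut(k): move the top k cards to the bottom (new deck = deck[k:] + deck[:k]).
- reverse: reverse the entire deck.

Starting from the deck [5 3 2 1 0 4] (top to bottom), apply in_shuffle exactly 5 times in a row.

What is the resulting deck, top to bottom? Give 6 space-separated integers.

After op 1 (in_shuffle): [1 5 0 3 4 2]
After op 2 (in_shuffle): [3 1 4 5 2 0]
After op 3 (in_shuffle): [5 3 2 1 0 4]
After op 4 (in_shuffle): [1 5 0 3 4 2]
After op 5 (in_shuffle): [3 1 4 5 2 0]

Answer: 3 1 4 5 2 0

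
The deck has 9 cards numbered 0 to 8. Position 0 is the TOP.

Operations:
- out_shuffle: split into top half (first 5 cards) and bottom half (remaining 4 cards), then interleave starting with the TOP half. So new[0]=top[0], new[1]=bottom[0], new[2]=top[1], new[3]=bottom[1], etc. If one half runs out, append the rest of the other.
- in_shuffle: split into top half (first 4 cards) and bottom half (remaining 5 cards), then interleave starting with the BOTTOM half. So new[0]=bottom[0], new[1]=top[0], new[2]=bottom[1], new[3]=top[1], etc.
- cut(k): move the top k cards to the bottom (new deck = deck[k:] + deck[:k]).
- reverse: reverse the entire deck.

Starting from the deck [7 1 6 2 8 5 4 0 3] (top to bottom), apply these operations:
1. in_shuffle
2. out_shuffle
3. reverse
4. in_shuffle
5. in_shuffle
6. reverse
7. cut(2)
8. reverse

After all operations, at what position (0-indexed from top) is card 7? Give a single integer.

Answer: 2

Derivation:
After op 1 (in_shuffle): [8 7 5 1 4 6 0 2 3]
After op 2 (out_shuffle): [8 6 7 0 5 2 1 3 4]
After op 3 (reverse): [4 3 1 2 5 0 7 6 8]
After op 4 (in_shuffle): [5 4 0 3 7 1 6 2 8]
After op 5 (in_shuffle): [7 5 1 4 6 0 2 3 8]
After op 6 (reverse): [8 3 2 0 6 4 1 5 7]
After op 7 (cut(2)): [2 0 6 4 1 5 7 8 3]
After op 8 (reverse): [3 8 7 5 1 4 6 0 2]
Card 7 is at position 2.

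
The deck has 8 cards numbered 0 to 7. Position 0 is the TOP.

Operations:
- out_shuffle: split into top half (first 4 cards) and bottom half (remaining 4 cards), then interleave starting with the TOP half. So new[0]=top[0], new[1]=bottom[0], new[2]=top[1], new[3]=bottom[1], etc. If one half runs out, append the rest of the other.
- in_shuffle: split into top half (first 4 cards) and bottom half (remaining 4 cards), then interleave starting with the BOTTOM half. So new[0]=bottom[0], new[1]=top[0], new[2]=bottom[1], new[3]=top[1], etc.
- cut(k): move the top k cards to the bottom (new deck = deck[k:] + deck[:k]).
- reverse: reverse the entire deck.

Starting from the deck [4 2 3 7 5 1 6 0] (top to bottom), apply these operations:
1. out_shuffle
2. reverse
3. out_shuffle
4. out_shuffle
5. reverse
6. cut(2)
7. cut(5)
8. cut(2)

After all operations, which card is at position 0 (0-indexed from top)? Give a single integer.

Answer: 2

Derivation:
After op 1 (out_shuffle): [4 5 2 1 3 6 7 0]
After op 2 (reverse): [0 7 6 3 1 2 5 4]
After op 3 (out_shuffle): [0 1 7 2 6 5 3 4]
After op 4 (out_shuffle): [0 6 1 5 7 3 2 4]
After op 5 (reverse): [4 2 3 7 5 1 6 0]
After op 6 (cut(2)): [3 7 5 1 6 0 4 2]
After op 7 (cut(5)): [0 4 2 3 7 5 1 6]
After op 8 (cut(2)): [2 3 7 5 1 6 0 4]
Position 0: card 2.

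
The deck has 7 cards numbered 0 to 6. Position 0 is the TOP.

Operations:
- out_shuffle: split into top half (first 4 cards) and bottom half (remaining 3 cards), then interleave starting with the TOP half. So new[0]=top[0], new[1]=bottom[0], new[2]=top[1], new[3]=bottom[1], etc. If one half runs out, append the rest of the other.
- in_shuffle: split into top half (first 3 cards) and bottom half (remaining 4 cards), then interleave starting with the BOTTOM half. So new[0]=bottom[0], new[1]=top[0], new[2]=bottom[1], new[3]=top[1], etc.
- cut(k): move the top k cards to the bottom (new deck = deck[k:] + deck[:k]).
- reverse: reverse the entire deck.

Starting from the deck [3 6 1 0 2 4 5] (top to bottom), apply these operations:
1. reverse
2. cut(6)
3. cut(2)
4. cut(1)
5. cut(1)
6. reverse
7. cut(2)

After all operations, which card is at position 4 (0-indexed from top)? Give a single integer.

Answer: 0

Derivation:
After op 1 (reverse): [5 4 2 0 1 6 3]
After op 2 (cut(6)): [3 5 4 2 0 1 6]
After op 3 (cut(2)): [4 2 0 1 6 3 5]
After op 4 (cut(1)): [2 0 1 6 3 5 4]
After op 5 (cut(1)): [0 1 6 3 5 4 2]
After op 6 (reverse): [2 4 5 3 6 1 0]
After op 7 (cut(2)): [5 3 6 1 0 2 4]
Position 4: card 0.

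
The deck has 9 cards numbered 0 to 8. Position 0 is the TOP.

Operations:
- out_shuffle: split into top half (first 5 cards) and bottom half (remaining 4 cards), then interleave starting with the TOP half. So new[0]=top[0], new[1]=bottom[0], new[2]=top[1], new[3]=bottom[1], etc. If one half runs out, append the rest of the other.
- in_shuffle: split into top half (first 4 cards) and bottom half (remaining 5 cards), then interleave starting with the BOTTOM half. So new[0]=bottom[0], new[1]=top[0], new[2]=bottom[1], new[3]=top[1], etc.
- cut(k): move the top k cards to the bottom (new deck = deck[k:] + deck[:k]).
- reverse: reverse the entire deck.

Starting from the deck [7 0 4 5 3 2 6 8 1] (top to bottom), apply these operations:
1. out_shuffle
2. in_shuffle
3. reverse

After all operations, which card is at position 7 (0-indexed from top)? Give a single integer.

After op 1 (out_shuffle): [7 2 0 6 4 8 5 1 3]
After op 2 (in_shuffle): [4 7 8 2 5 0 1 6 3]
After op 3 (reverse): [3 6 1 0 5 2 8 7 4]
Position 7: card 7.

Answer: 7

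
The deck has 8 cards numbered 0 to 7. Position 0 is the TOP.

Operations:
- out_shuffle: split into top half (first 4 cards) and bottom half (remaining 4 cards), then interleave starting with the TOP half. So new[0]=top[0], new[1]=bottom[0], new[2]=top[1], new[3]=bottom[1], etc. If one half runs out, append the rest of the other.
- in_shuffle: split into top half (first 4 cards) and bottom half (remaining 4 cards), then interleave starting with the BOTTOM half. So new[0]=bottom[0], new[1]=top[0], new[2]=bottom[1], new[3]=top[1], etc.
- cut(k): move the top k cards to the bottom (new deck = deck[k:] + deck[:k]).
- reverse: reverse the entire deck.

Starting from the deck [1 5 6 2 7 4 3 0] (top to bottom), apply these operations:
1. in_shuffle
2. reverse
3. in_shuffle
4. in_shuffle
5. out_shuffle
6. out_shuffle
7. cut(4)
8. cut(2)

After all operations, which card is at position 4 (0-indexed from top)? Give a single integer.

Answer: 7

Derivation:
After op 1 (in_shuffle): [7 1 4 5 3 6 0 2]
After op 2 (reverse): [2 0 6 3 5 4 1 7]
After op 3 (in_shuffle): [5 2 4 0 1 6 7 3]
After op 4 (in_shuffle): [1 5 6 2 7 4 3 0]
After op 5 (out_shuffle): [1 7 5 4 6 3 2 0]
After op 6 (out_shuffle): [1 6 7 3 5 2 4 0]
After op 7 (cut(4)): [5 2 4 0 1 6 7 3]
After op 8 (cut(2)): [4 0 1 6 7 3 5 2]
Position 4: card 7.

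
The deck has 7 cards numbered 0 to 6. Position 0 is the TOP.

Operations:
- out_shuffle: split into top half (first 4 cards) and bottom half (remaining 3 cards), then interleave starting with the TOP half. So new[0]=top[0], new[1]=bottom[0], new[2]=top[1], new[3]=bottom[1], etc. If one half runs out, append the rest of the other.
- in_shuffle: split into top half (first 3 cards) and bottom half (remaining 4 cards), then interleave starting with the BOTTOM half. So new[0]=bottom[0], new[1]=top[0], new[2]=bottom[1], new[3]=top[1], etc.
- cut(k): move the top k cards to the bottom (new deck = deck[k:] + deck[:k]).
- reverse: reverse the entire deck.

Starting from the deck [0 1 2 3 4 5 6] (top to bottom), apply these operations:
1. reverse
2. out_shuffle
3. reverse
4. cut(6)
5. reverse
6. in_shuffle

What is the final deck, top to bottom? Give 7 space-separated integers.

Answer: 4 2 0 5 3 1 6

Derivation:
After op 1 (reverse): [6 5 4 3 2 1 0]
After op 2 (out_shuffle): [6 2 5 1 4 0 3]
After op 3 (reverse): [3 0 4 1 5 2 6]
After op 4 (cut(6)): [6 3 0 4 1 5 2]
After op 5 (reverse): [2 5 1 4 0 3 6]
After op 6 (in_shuffle): [4 2 0 5 3 1 6]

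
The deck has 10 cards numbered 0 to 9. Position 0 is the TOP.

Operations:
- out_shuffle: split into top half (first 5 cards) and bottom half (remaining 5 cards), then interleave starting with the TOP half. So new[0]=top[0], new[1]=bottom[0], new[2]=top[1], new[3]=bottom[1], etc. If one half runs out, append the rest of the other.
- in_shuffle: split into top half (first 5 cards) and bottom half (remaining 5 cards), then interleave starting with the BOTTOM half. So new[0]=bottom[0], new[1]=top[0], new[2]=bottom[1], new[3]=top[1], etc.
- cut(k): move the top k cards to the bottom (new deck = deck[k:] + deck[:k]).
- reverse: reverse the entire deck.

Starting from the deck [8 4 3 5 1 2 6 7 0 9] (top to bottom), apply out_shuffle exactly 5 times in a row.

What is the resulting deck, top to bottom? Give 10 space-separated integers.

Answer: 8 3 1 6 0 4 5 2 7 9

Derivation:
After op 1 (out_shuffle): [8 2 4 6 3 7 5 0 1 9]
After op 2 (out_shuffle): [8 7 2 5 4 0 6 1 3 9]
After op 3 (out_shuffle): [8 0 7 6 2 1 5 3 4 9]
After op 4 (out_shuffle): [8 1 0 5 7 3 6 4 2 9]
After op 5 (out_shuffle): [8 3 1 6 0 4 5 2 7 9]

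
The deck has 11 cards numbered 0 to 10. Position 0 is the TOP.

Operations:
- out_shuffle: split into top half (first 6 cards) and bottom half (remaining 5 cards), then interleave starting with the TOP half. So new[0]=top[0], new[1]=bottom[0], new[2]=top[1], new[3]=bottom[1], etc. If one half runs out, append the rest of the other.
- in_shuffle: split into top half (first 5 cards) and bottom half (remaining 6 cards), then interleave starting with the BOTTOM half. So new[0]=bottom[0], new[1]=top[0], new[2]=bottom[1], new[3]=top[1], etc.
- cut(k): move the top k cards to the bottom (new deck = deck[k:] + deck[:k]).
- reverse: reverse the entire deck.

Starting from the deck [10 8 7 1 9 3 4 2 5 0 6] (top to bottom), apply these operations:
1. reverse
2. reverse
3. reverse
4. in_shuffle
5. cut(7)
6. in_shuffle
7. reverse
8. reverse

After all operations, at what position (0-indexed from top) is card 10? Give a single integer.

Answer: 7

Derivation:
After op 1 (reverse): [6 0 5 2 4 3 9 1 7 8 10]
After op 2 (reverse): [10 8 7 1 9 3 4 2 5 0 6]
After op 3 (reverse): [6 0 5 2 4 3 9 1 7 8 10]
After op 4 (in_shuffle): [3 6 9 0 1 5 7 2 8 4 10]
After op 5 (cut(7)): [2 8 4 10 3 6 9 0 1 5 7]
After op 6 (in_shuffle): [6 2 9 8 0 4 1 10 5 3 7]
After op 7 (reverse): [7 3 5 10 1 4 0 8 9 2 6]
After op 8 (reverse): [6 2 9 8 0 4 1 10 5 3 7]
Card 10 is at position 7.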